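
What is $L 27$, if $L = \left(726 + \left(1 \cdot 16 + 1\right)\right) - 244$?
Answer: $13473$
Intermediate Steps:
$L = 499$ ($L = \left(726 + \left(16 + 1\right)\right) - 244 = \left(726 + 17\right) - 244 = 743 - 244 = 499$)
$L 27 = 499 \cdot 27 = 13473$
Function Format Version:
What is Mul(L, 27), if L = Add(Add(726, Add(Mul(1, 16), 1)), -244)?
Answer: 13473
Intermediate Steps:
L = 499 (L = Add(Add(726, Add(16, 1)), -244) = Add(Add(726, 17), -244) = Add(743, -244) = 499)
Mul(L, 27) = Mul(499, 27) = 13473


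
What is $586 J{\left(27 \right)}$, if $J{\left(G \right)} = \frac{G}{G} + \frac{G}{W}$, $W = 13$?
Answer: $\frac{23440}{13} \approx 1803.1$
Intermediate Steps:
$J{\left(G \right)} = 1 + \frac{G}{13}$ ($J{\left(G \right)} = \frac{G}{G} + \frac{G}{13} = 1 + G \frac{1}{13} = 1 + \frac{G}{13}$)
$586 J{\left(27 \right)} = 586 \left(1 + \frac{1}{13} \cdot 27\right) = 586 \left(1 + \frac{27}{13}\right) = 586 \cdot \frac{40}{13} = \frac{23440}{13}$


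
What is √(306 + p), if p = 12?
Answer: √318 ≈ 17.833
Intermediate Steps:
√(306 + p) = √(306 + 12) = √318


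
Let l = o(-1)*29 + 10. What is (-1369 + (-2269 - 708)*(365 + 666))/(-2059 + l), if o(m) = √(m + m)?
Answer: 6291774144/4200083 + 89049024*I*√2/4200083 ≈ 1498.0 + 29.984*I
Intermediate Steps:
o(m) = √2*√m (o(m) = √(2*m) = √2*√m)
l = 10 + 29*I*√2 (l = (√2*√(-1))*29 + 10 = (√2*I)*29 + 10 = (I*√2)*29 + 10 = 29*I*√2 + 10 = 10 + 29*I*√2 ≈ 10.0 + 41.012*I)
(-1369 + (-2269 - 708)*(365 + 666))/(-2059 + l) = (-1369 + (-2269 - 708)*(365 + 666))/(-2059 + (10 + 29*I*√2)) = (-1369 - 2977*1031)/(-2049 + 29*I*√2) = (-1369 - 3069287)/(-2049 + 29*I*√2) = -3070656/(-2049 + 29*I*√2)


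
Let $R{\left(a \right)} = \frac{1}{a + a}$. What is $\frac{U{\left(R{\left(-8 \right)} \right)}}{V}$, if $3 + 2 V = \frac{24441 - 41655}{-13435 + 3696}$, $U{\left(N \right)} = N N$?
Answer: $- \frac{9739}{1536384} \approx -0.0063389$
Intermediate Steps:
$R{\left(a \right)} = \frac{1}{2 a}$
$U{\left(N \right)} = N^{2}$
$V = - \frac{12003}{19478}$ ($V = - \frac{3}{2} + \frac{\left(24441 - 41655\right) \frac{1}{-13435 + 3696}}{2} = - \frac{3}{2} + \frac{\left(-17214\right) \frac{1}{-9739}}{2} = - \frac{3}{2} + \frac{\left(-17214\right) \left(- \frac{1}{9739}\right)}{2} = - \frac{3}{2} + \frac{1}{2} \cdot \frac{17214}{9739} = - \frac{3}{2} + \frac{8607}{9739} = - \frac{12003}{19478} \approx -0.61623$)
$\frac{U{\left(R{\left(-8 \right)} \right)}}{V} = \frac{\left(\frac{1}{2 \left(-8\right)}\right)^{2}}{- \frac{12003}{19478}} = \left(\frac{1}{2} \left(- \frac{1}{8}\right)\right)^{2} \left(- \frac{19478}{12003}\right) = \left(- \frac{1}{16}\right)^{2} \left(- \frac{19478}{12003}\right) = \frac{1}{256} \left(- \frac{19478}{12003}\right) = - \frac{9739}{1536384}$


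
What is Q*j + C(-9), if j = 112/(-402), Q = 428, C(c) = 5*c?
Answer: -33013/201 ≈ -164.24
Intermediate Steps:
j = -56/201 (j = 112*(-1/402) = -56/201 ≈ -0.27861)
Q*j + C(-9) = 428*(-56/201) + 5*(-9) = -23968/201 - 45 = -33013/201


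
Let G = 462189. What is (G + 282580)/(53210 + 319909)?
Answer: 744769/373119 ≈ 1.9961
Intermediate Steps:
(G + 282580)/(53210 + 319909) = (462189 + 282580)/(53210 + 319909) = 744769/373119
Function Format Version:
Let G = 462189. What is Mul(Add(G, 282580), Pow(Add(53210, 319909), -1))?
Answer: Rational(744769, 373119) ≈ 1.9961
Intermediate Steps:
Mul(Add(G, 282580), Pow(Add(53210, 319909), -1)) = Mul(Add(462189, 282580), Pow(Add(53210, 319909), -1)) = Mul(744769, Pow(373119, -1)) = Mul(744769, Rational(1, 373119)) = Rational(744769, 373119)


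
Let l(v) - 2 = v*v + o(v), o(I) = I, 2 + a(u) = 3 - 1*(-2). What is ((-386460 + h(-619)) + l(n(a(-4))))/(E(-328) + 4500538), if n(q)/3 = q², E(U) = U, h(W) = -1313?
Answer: -25801/300014 ≈ -0.085999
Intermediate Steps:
a(u) = 3 (a(u) = -2 + (3 - 1*(-2)) = -2 + (3 + 2) = -2 + 5 = 3)
n(q) = 3*q²
l(v) = 2 + v + v² (l(v) = 2 + (v*v + v) = 2 + (v² + v) = 2 + (v + v²) = 2 + v + v²)
((-386460 + h(-619)) + l(n(a(-4))))/(E(-328) + 4500538) = ((-386460 - 1313) + (2 + 3*3² + (3*3²)²))/(-328 + 4500538) = (-387773 + (2 + 3*9 + (3*9)²))/4500210 = (-387773 + (2 + 27 + 27²))*(1/4500210) = (-387773 + (2 + 27 + 729))*(1/4500210) = (-387773 + 758)*(1/4500210) = -387015*1/4500210 = -25801/300014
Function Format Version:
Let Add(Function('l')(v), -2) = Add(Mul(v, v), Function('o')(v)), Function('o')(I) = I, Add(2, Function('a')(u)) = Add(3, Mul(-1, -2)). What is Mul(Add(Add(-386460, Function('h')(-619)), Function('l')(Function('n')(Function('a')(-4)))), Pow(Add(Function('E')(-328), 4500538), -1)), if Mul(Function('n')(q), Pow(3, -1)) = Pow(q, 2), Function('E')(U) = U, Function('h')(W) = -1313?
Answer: Rational(-25801, 300014) ≈ -0.085999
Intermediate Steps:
Function('a')(u) = 3 (Function('a')(u) = Add(-2, Add(3, Mul(-1, -2))) = Add(-2, Add(3, 2)) = Add(-2, 5) = 3)
Function('n')(q) = Mul(3, Pow(q, 2))
Function('l')(v) = Add(2, v, Pow(v, 2)) (Function('l')(v) = Add(2, Add(Mul(v, v), v)) = Add(2, Add(Pow(v, 2), v)) = Add(2, Add(v, Pow(v, 2))) = Add(2, v, Pow(v, 2)))
Mul(Add(Add(-386460, Function('h')(-619)), Function('l')(Function('n')(Function('a')(-4)))), Pow(Add(Function('E')(-328), 4500538), -1)) = Mul(Add(Add(-386460, -1313), Add(2, Mul(3, Pow(3, 2)), Pow(Mul(3, Pow(3, 2)), 2))), Pow(Add(-328, 4500538), -1)) = Mul(Add(-387773, Add(2, Mul(3, 9), Pow(Mul(3, 9), 2))), Pow(4500210, -1)) = Mul(Add(-387773, Add(2, 27, Pow(27, 2))), Rational(1, 4500210)) = Mul(Add(-387773, Add(2, 27, 729)), Rational(1, 4500210)) = Mul(Add(-387773, 758), Rational(1, 4500210)) = Mul(-387015, Rational(1, 4500210)) = Rational(-25801, 300014)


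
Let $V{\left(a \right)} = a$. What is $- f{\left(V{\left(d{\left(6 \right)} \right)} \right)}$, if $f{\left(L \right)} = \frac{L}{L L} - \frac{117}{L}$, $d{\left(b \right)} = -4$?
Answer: $-29$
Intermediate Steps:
$f{\left(L \right)} = - \frac{116}{L}$ ($f{\left(L \right)} = \frac{L}{L^{2}} - \frac{117}{L} = \frac{1}{L} - \frac{117}{L} = - \frac{116}{L}$)
$- f{\left(V{\left(d{\left(6 \right)} \right)} \right)} = - \frac{-116}{-4} = - \frac{\left(-116\right) \left(-1\right)}{4} = \left(-1\right) 29 = -29$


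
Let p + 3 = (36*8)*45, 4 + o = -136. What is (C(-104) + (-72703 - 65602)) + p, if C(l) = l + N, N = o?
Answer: -125592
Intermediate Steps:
o = -140 (o = -4 - 136 = -140)
N = -140
C(l) = -140 + l (C(l) = l - 140 = -140 + l)
p = 12957 (p = -3 + (36*8)*45 = -3 + 288*45 = -3 + 12960 = 12957)
(C(-104) + (-72703 - 65602)) + p = ((-140 - 104) + (-72703 - 65602)) + 12957 = (-244 - 138305) + 12957 = -138549 + 12957 = -125592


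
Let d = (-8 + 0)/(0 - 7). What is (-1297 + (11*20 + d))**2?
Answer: 56715961/49 ≈ 1.1575e+6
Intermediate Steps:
d = 8/7 (d = -8/(-7) = -8*(-1/7) = 8/7 ≈ 1.1429)
(-1297 + (11*20 + d))**2 = (-1297 + (11*20 + 8/7))**2 = (-1297 + (220 + 8/7))**2 = (-1297 + 1548/7)**2 = (-7531/7)**2 = 56715961/49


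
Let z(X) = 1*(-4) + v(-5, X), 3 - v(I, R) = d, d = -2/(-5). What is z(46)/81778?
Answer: -7/408890 ≈ -1.7120e-5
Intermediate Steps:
d = ⅖ (d = -2*(-⅕) = ⅖ ≈ 0.40000)
v(I, R) = 13/5 (v(I, R) = 3 - 1*⅖ = 3 - ⅖ = 13/5)
z(X) = -7/5 (z(X) = 1*(-4) + 13/5 = -4 + 13/5 = -7/5)
z(46)/81778 = -7/5/81778 = -7/5*1/81778 = -7/408890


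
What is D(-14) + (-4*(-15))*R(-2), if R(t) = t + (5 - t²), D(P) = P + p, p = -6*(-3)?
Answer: -56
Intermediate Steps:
p = 18
D(P) = 18 + P (D(P) = P + 18 = 18 + P)
R(t) = 5 + t - t²
D(-14) + (-4*(-15))*R(-2) = (18 - 14) + (-4*(-15))*(5 - 2 - 1*(-2)²) = 4 + 60*(5 - 2 - 1*4) = 4 + 60*(5 - 2 - 4) = 4 + 60*(-1) = 4 - 60 = -56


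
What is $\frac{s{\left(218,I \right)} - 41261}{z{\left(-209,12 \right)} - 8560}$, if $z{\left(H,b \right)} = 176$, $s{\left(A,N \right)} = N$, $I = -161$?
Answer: $\frac{20711}{4192} \approx 4.9406$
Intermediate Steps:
$\frac{s{\left(218,I \right)} - 41261}{z{\left(-209,12 \right)} - 8560} = \frac{-161 - 41261}{176 - 8560} = - \frac{41422}{-8384} = \left(-41422\right) \left(- \frac{1}{8384}\right) = \frac{20711}{4192}$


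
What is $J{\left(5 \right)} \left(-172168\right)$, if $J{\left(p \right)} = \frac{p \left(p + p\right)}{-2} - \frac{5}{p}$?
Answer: $4476368$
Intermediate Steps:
$J{\left(p \right)} = - p^{2} - \frac{5}{p}$ ($J{\left(p \right)} = p 2 p \left(- \frac{1}{2}\right) - \frac{5}{p} = 2 p^{2} \left(- \frac{1}{2}\right) - \frac{5}{p} = - p^{2} - \frac{5}{p}$)
$J{\left(5 \right)} \left(-172168\right) = \frac{-5 - 5^{3}}{5} \left(-172168\right) = \frac{-5 - 125}{5} \left(-172168\right) = \frac{1}{5} \left(-130\right) \left(-172168\right) = \left(-26\right) \left(-172168\right) = 4476368$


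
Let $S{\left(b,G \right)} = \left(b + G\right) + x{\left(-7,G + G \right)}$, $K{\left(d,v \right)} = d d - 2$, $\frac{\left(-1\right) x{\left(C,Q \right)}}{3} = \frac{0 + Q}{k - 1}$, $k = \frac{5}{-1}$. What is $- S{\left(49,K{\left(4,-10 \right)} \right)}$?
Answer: $-77$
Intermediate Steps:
$k = -5$ ($k = 5 \left(-1\right) = -5$)
$x{\left(C,Q \right)} = \frac{Q}{2}$ ($x{\left(C,Q \right)} = - 3 \frac{0 + Q}{-5 - 1} = - 3 \frac{Q}{-6} = - 3 Q \left(- \frac{1}{6}\right) = - 3 \left(- \frac{Q}{6}\right) = \frac{Q}{2}$)
$K{\left(d,v \right)} = -2 + d^{2}$ ($K{\left(d,v \right)} = d^{2} - 2 = -2 + d^{2}$)
$S{\left(b,G \right)} = b + 2 G$ ($S{\left(b,G \right)} = \left(b + G\right) + \frac{G + G}{2} = \left(G + b\right) + \frac{2 G}{2} = \left(G + b\right) + G = b + 2 G$)
$- S{\left(49,K{\left(4,-10 \right)} \right)} = - (49 + 2 \left(-2 + 4^{2}\right)) = - (49 + 2 \left(-2 + 16\right)) = - (49 + 2 \cdot 14) = - (49 + 28) = \left(-1\right) 77 = -77$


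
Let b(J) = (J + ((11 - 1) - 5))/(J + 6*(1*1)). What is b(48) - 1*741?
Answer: -39961/54 ≈ -740.02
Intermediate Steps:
b(J) = (5 + J)/(6 + J) (b(J) = (J + (10 - 5))/(J + 6*1) = (J + 5)/(J + 6) = (5 + J)/(6 + J))
b(48) - 1*741 = (5 + 48)/(6 + 48) - 1*741 = 53/54 - 741 = -39961/54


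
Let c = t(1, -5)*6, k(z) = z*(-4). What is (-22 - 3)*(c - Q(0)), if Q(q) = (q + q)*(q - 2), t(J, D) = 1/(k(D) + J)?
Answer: -50/7 ≈ -7.1429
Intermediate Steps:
k(z) = -4*z
t(J, D) = 1/(J - 4*D) (t(J, D) = 1/(-4*D + J) = 1/(J - 4*D))
Q(q) = 2*q*(-2 + q) (Q(q) = (2*q)*(-2 + q) = 2*q*(-2 + q))
c = 2/7 (c = -1/(-1*1 + 4*(-5))*6 = -1/(-1 - 20)*6 = -1/(-21)*6 = -1*(-1/21)*6 = (1/21)*6 = 2/7 ≈ 0.28571)
(-22 - 3)*(c - Q(0)) = (-22 - 3)*(2/7 - 2*0*(-2 + 0)) = -25*(2/7 - 2*0*(-2)) = -25*(2/7 - 1*0) = -25*(2/7 + 0) = -25*2/7 = -50/7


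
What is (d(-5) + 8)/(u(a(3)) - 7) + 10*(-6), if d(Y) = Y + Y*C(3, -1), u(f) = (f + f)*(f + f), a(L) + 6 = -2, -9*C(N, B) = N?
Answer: -44806/747 ≈ -59.981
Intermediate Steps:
C(N, B) = -N/9
a(L) = -8 (a(L) = -6 - 2 = -8)
u(f) = 4*f² (u(f) = (2*f)*(2*f) = 4*f²)
d(Y) = 2*Y/3 (d(Y) = Y + Y*(-⅑*3) = Y + Y*(-⅓) = Y - Y/3 = 2*Y/3)
(d(-5) + 8)/(u(a(3)) - 7) + 10*(-6) = ((⅔)*(-5) + 8)/(4*(-8)² - 7) + 10*(-6) = (-10/3 + 8)/(4*64 - 7) - 60 = 14/(3*(256 - 7)) - 60 = (14/3)/249 - 60 = (14/3)*(1/249) - 60 = 14/747 - 60 = -44806/747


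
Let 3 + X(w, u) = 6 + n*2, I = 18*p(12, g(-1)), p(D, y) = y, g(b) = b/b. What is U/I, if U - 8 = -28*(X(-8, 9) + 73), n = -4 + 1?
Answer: -976/9 ≈ -108.44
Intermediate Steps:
n = -3
g(b) = 1
I = 18 (I = 18*1 = 18)
X(w, u) = -3 (X(w, u) = -3 + (6 - 3*2) = -3 + (6 - 6) = -3 + 0 = -3)
U = -1952 (U = 8 - 28*(-3 + 73) = 8 - 28*70 = 8 - 1960 = -1952)
U/I = -1952/18 = -1952*1/18 = -976/9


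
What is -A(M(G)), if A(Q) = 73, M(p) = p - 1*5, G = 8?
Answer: -73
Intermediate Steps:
M(p) = -5 + p (M(p) = p - 5 = -5 + p)
-A(M(G)) = -1*73 = -73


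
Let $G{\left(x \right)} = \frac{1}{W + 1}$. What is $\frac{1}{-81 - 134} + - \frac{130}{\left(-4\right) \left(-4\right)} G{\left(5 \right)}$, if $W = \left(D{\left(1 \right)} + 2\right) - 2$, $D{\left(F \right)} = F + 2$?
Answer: $- \frac{14007}{6880} \approx -2.0359$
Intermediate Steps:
$D{\left(F \right)} = 2 + F$
$W = 3$ ($W = \left(\left(2 + 1\right) + 2\right) - 2 = \left(3 + 2\right) - 2 = 5 - 2 = 3$)
$G{\left(x \right)} = \frac{1}{4}$ ($G{\left(x \right)} = \frac{1}{3 + 1} = \frac{1}{4}$)
$\frac{1}{-81 - 134} + - \frac{130}{\left(-4\right) \left(-4\right)} G{\left(5 \right)} = \frac{1}{-81 - 134} + - \frac{130}{\left(-4\right) \left(-4\right)} \frac{1}{4} = \frac{1}{-215} + - \frac{130}{16} \cdot \frac{1}{4} = - \frac{1}{215} + \left(-130\right) \frac{1}{16} \cdot \frac{1}{4} = - \frac{1}{215} - \frac{65}{32} = - \frac{14007}{6880}$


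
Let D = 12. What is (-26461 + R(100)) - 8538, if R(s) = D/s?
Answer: -874972/25 ≈ -34999.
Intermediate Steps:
R(s) = 12/s
(-26461 + R(100)) - 8538 = (-26461 + 12/100) - 8538 = (-26461 + 12*(1/100)) - 8538 = (-26461 + 3/25) - 8538 = -661522/25 - 8538 = -874972/25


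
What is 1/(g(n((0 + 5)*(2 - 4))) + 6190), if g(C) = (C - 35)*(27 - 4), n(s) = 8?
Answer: 1/5569 ≈ 0.00017957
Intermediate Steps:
g(C) = -805 + 23*C (g(C) = (-35 + C)*23 = -805 + 23*C)
1/(g(n((0 + 5)*(2 - 4))) + 6190) = 1/((-805 + 23*8) + 6190) = 1/((-805 + 184) + 6190) = 1/(-621 + 6190) = 1/5569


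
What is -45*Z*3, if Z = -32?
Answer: 4320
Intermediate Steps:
-45*Z*3 = -45*(-32)*3 = 1440*3 = 4320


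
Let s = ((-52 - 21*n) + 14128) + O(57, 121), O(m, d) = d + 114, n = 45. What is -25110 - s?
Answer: -38476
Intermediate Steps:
O(m, d) = 114 + d
s = 13366 (s = ((-52 - 21*45) + 14128) + (114 + 121) = ((-52 - 945) + 14128) + 235 = (-997 + 14128) + 235 = 13131 + 235 = 13366)
-25110 - s = -25110 - 1*13366 = -25110 - 13366 = -38476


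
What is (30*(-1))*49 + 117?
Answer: -1353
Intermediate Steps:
(30*(-1))*49 + 117 = -30*49 + 117 = -1470 + 117 = -1353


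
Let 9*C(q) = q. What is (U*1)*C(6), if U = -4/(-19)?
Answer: 8/57 ≈ 0.14035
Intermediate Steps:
C(q) = q/9
U = 4/19 (U = -4*(-1/19) = 4/19 ≈ 0.21053)
(U*1)*C(6) = ((4/19)*1)*((1/9)*6) = (4/19)*(2/3) = 8/57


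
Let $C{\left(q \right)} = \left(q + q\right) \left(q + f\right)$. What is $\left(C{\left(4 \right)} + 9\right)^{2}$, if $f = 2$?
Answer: $3249$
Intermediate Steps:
$C{\left(q \right)} = 2 q \left(2 + q\right)$ ($C{\left(q \right)} = \left(q + q\right) \left(q + 2\right) = 2 q \left(2 + q\right)$)
$\left(C{\left(4 \right)} + 9\right)^{2} = \left(2 \cdot 4 \left(2 + 4\right) + 9\right)^{2} = \left(2 \cdot 4 \cdot 6 + 9\right)^{2} = \left(48 + 9\right)^{2} = 57^{2} = 3249$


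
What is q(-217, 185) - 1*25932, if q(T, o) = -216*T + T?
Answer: 20723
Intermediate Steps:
q(T, o) = -215*T
q(-217, 185) - 1*25932 = -215*(-217) - 1*25932 = 46655 - 25932 = 20723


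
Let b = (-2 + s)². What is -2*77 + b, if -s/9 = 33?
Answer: 89247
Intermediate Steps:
s = -297 (s = -9*33 = -297)
b = 89401 (b = (-2 - 297)² = (-299)² = 89401)
-2*77 + b = -2*77 + 89401 = -154 + 89401 = 89247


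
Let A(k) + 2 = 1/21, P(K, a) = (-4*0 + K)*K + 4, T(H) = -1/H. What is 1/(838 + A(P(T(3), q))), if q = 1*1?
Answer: 21/17557 ≈ 0.0011961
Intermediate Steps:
q = 1
P(K, a) = 4 + K² (P(K, a) = (0 + K)*K + 4 = K*K + 4 = K² + 4 = 4 + K²)
A(k) = -41/21 (A(k) = -2 + 1/21 = -41/21)
1/(838 + A(P(T(3), q))) = 1/(838 - 41/21) = 1/(17557/21) = 21/17557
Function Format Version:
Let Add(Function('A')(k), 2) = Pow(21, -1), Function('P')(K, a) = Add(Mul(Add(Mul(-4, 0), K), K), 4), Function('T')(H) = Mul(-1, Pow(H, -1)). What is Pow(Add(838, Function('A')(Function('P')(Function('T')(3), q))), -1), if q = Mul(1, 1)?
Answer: Rational(21, 17557) ≈ 0.0011961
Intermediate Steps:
q = 1
Function('P')(K, a) = Add(4, Pow(K, 2)) (Function('P')(K, a) = Add(Mul(Add(0, K), K), 4) = Add(Mul(K, K), 4) = Add(Pow(K, 2), 4) = Add(4, Pow(K, 2)))
Function('A')(k) = Rational(-41, 21) (Function('A')(k) = Add(-2, Pow(21, -1)) = Add(-2, Rational(1, 21)) = Rational(-41, 21))
Pow(Add(838, Function('A')(Function('P')(Function('T')(3), q))), -1) = Pow(Add(838, Rational(-41, 21)), -1) = Pow(Rational(17557, 21), -1) = Rational(21, 17557)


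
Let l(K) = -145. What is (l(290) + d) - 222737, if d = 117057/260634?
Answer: -19363503377/86878 ≈ -2.2288e+5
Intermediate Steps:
d = 39019/86878 (d = 117057*(1/260634) = 39019/86878 ≈ 0.44912)
(l(290) + d) - 222737 = (-145 + 39019/86878) - 222737 = -12558291/86878 - 222737 = -19363503377/86878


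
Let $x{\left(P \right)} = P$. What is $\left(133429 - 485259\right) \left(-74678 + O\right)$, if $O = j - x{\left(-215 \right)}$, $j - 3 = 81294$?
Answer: $-2404406220$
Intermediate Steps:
$j = 81297$ ($j = 3 + 81294 = 81297$)
$O = 81512$ ($O = 81297 - -215 = 81297 + 215 = 81512$)
$\left(133429 - 485259\right) \left(-74678 + O\right) = \left(133429 - 485259\right) \left(-74678 + 81512\right) = \left(-351830\right) 6834 = -2404406220$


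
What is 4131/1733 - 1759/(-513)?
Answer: 5167550/889029 ≈ 5.8126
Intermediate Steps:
4131/1733 - 1759/(-513) = 4131*(1/1733) - 1759*(-1/513) = 4131/1733 + 1759/513 = 5167550/889029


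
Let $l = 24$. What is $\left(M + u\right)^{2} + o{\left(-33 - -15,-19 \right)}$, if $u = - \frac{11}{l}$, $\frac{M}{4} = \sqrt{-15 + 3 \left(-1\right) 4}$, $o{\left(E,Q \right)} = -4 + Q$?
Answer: $- \frac{261959}{576} - 11 i \sqrt{3} \approx -454.79 - 19.053 i$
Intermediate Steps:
$M = 12 i \sqrt{3}$ ($M = 4 \sqrt{-15 + 3 \left(-1\right) 4} = 4 \sqrt{-15 - 12} = 4 \sqrt{-27} = 4 \cdot 3 i \sqrt{3} = 12 i \sqrt{3} \approx 20.785 i$)
$u = - \frac{11}{24} \approx -0.45833$
$\left(M + u\right)^{2} + o{\left(-33 - -15,-19 \right)} = \left(12 i \sqrt{3} - \frac{11}{24}\right)^{2} - 23 = \left(- \frac{11}{24} + 12 i \sqrt{3}\right)^{2} - 23 = -23 + \left(- \frac{11}{24} + 12 i \sqrt{3}\right)^{2}$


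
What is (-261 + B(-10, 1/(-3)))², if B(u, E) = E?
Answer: 614656/9 ≈ 68295.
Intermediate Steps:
(-261 + B(-10, 1/(-3)))² = (-261 + 1/(-3))² = (-261 - ⅓)² = (-784/3)² = 614656/9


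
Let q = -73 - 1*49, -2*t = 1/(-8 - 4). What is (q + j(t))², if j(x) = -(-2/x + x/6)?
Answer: 113571649/20736 ≈ 5477.0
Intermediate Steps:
t = 1/24 (t = -1/(2*(-8 - 4)) = -½/(-12) = -½*(-1/12) = 1/24 ≈ 0.041667)
q = -122 (q = -73 - 49 = -122)
j(x) = 2/x - x/6 (j(x) = -(-2/x + x*(⅙)) = -(-2/x + x/6) = 2/x - x/6)
(q + j(t))² = (-122 + (2/(1/24) - ⅙*1/24))² = (-122 + (2*24 - 1/144))² = (-122 + (48 - 1/144))² = (-122 + 6911/144)² = (-10657/144)² = 113571649/20736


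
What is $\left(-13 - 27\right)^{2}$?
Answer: $1600$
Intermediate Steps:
$\left(-13 - 27\right)^{2} = \left(-40\right)^{2} = 1600$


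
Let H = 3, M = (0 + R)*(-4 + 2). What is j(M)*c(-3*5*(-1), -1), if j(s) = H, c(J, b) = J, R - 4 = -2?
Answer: 45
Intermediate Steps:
R = 2 (R = 4 - 2 = 2)
M = -4 (M = (0 + 2)*(-4 + 2) = 2*(-2) = -4)
j(s) = 3
j(M)*c(-3*5*(-1), -1) = 3*(-3*5*(-1)) = 3*(-15*(-1)) = 3*15 = 45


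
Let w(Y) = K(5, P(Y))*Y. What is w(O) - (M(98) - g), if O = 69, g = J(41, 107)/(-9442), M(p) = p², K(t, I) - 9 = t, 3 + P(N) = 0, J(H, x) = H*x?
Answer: -81564383/9442 ≈ -8638.5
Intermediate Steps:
P(N) = -3 (P(N) = -3 + 0 = -3)
K(t, I) = 9 + t
g = -4387/9442 (g = (41*107)/(-9442) = 4387*(-1/9442) = -4387/9442 ≈ -0.46463)
w(Y) = 14*Y (w(Y) = (9 + 5)*Y = 14*Y)
w(O) - (M(98) - g) = 14*69 - (98² - 1*(-4387/9442)) = 966 - (9604 + 4387/9442) = 966 - 1*90685355/9442 = 966 - 90685355/9442 = -81564383/9442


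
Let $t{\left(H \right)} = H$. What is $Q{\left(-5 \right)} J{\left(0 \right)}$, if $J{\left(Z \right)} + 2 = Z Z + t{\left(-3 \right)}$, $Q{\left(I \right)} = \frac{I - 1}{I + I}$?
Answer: $-3$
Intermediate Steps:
$Q{\left(I \right)} = \frac{-1 + I}{2 I}$
$J{\left(Z \right)} = -5 + Z^{2}$ ($J{\left(Z \right)} = -2 + \left(Z Z - 3\right) = -2 + \left(Z^{2} - 3\right) = -2 + \left(-3 + Z^{2}\right) = -5 + Z^{2}$)
$Q{\left(-5 \right)} J{\left(0 \right)} = \frac{-1 - 5}{2 \left(-5\right)} \left(-5 + 0^{2}\right) = \frac{1}{2} \left(- \frac{1}{5}\right) \left(-6\right) \left(-5 + 0\right) = \frac{3}{5} \left(-5\right) = -3$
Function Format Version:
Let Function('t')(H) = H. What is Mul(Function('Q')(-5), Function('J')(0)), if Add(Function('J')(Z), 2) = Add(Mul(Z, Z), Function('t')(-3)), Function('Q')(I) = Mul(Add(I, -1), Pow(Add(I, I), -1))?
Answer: -3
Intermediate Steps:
Function('Q')(I) = Mul(Rational(1, 2), Pow(I, -1), Add(-1, I)) (Function('Q')(I) = Mul(Add(-1, I), Pow(Mul(2, I), -1)) = Mul(Add(-1, I), Mul(Rational(1, 2), Pow(I, -1))) = Mul(Rational(1, 2), Pow(I, -1), Add(-1, I)))
Function('J')(Z) = Add(-5, Pow(Z, 2)) (Function('J')(Z) = Add(-2, Add(Mul(Z, Z), -3)) = Add(-2, Add(Pow(Z, 2), -3)) = Add(-2, Add(-3, Pow(Z, 2))) = Add(-5, Pow(Z, 2)))
Mul(Function('Q')(-5), Function('J')(0)) = Mul(Mul(Rational(1, 2), Pow(-5, -1), Add(-1, -5)), Add(-5, Pow(0, 2))) = Mul(Mul(Rational(1, 2), Rational(-1, 5), -6), Add(-5, 0)) = Mul(Rational(3, 5), -5) = -3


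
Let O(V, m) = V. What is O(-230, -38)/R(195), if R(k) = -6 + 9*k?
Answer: -230/1749 ≈ -0.13150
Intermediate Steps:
O(-230, -38)/R(195) = -230/(-6 + 9*195) = -230/(-6 + 1755) = -230/1749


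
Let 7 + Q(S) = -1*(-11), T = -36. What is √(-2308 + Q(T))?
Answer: 48*I ≈ 48.0*I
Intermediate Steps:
Q(S) = 4 (Q(S) = -7 - 1*(-11) = -7 + 11 = 4)
√(-2308 + Q(T)) = √(-2308 + 4) = √(-2304) = 48*I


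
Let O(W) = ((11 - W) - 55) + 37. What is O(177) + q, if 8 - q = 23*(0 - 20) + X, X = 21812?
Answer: -21528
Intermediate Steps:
O(W) = -7 - W (O(W) = (-44 - W) + 37 = -7 - W)
q = -21344 (q = 8 - (23*(0 - 20) + 21812) = 8 - (23*(-20) + 21812) = 8 - (-460 + 21812) = 8 - 1*21352 = 8 - 21352 = -21344)
O(177) + q = (-7 - 1*177) - 21344 = (-7 - 177) - 21344 = -184 - 21344 = -21528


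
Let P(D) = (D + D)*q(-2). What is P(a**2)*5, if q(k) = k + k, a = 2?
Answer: -160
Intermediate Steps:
q(k) = 2*k
P(D) = -8*D (P(D) = (D + D)*(2*(-2)) = (2*D)*(-4) = -8*D)
P(a**2)*5 = -8*2**2*5 = -8*4*5 = -32*5 = -160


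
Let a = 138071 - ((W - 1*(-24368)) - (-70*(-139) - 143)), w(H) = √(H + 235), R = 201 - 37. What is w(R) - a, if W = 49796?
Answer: -73494 + √399 ≈ -73474.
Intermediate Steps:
R = 164
w(H) = √(235 + H)
a = 73494 (a = 138071 - ((49796 - 1*(-24368)) - (-70*(-139) - 143)) = 138071 - ((49796 + 24368) - (9730 - 143)) = 138071 - (74164 - 1*9587) = 138071 - (74164 - 9587) = 138071 - 1*64577 = 138071 - 64577 = 73494)
w(R) - a = √(235 + 164) - 1*73494 = √399 - 73494 = -73494 + √399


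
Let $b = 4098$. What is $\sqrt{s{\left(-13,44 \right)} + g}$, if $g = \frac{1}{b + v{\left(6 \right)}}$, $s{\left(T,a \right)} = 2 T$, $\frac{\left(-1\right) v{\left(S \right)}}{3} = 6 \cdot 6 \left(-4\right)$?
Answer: $\frac{i \sqrt{533538870}}{4530} \approx 5.099 i$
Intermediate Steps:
$v{\left(S \right)} = 432$ ($v{\left(S \right)} = - 3 \cdot 6 \cdot 6 \left(-4\right) = - 3 \cdot 36 \left(-4\right) = \left(-3\right) \left(-144\right) = 432$)
$g = \frac{1}{4530}$ ($g = \frac{1}{4098 + 432} = \frac{1}{4530} \approx 0.00022075$)
$\sqrt{s{\left(-13,44 \right)} + g} = \sqrt{2 \left(-13\right) + \frac{1}{4530}} = \sqrt{-26 + \frac{1}{4530}} = \sqrt{- \frac{117779}{4530}} = \frac{i \sqrt{533538870}}{4530}$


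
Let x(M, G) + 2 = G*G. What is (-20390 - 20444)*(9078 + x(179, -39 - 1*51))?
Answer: -701364784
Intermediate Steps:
x(M, G) = -2 + G² (x(M, G) = -2 + G*G = -2 + G²)
(-20390 - 20444)*(9078 + x(179, -39 - 1*51)) = (-20390 - 20444)*(9078 + (-2 + (-39 - 1*51)²)) = -40834*(9078 + (-2 + (-39 - 51)²)) = -40834*(9078 + (-2 + (-90)²)) = -40834*(9078 + (-2 + 8100)) = -40834*(9078 + 8098) = -40834*17176 = -701364784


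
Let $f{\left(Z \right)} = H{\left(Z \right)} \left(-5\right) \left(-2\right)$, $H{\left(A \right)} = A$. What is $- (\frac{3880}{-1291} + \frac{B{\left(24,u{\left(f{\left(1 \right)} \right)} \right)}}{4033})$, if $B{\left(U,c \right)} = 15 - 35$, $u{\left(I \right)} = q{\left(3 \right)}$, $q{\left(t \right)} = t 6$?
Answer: $\frac{15673860}{5206603} \approx 3.0104$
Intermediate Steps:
$q{\left(t \right)} = 6 t$
$f{\left(Z \right)} = 10 Z$ ($f{\left(Z \right)} = Z \left(-5\right) \left(-2\right) = - 5 Z \left(-2\right) = 10 Z$)
$u{\left(I \right)} = 18$ ($u{\left(I \right)} = 6 \cdot 3 = 18$)
$B{\left(U,c \right)} = -20$ ($B{\left(U,c \right)} = 15 - 35 = -20$)
$- (\frac{3880}{-1291} + \frac{B{\left(24,u{\left(f{\left(1 \right)} \right)} \right)}}{4033}) = - (\frac{3880}{-1291} - \frac{20}{4033}) = - (3880 \left(- \frac{1}{1291}\right) - \frac{20}{4033}) = - (- \frac{3880}{1291} - \frac{20}{4033}) = \left(-1\right) \left(- \frac{15673860}{5206603}\right) = \frac{15673860}{5206603}$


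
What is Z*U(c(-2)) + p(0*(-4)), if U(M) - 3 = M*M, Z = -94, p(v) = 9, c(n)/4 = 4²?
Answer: -385297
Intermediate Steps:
c(n) = 64 (c(n) = 4*4² = 4*16 = 64)
U(M) = 3 + M² (U(M) = 3 + M*M = 3 + M²)
Z*U(c(-2)) + p(0*(-4)) = -94*(3 + 64²) + 9 = -94*(3 + 4096) + 9 = -94*4099 + 9 = -385306 + 9 = -385297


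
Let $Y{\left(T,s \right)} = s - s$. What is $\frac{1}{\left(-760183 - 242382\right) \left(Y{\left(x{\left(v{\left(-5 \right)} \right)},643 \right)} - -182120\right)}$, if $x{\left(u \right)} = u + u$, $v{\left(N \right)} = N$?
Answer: $- \frac{1}{182587137800} \approx -5.4768 \cdot 10^{-12}$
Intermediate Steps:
$x{\left(u \right)} = 2 u$
$Y{\left(T,s \right)} = 0$
$\frac{1}{\left(-760183 - 242382\right) \left(Y{\left(x{\left(v{\left(-5 \right)} \right)},643 \right)} - -182120\right)} = \frac{1}{\left(-760183 - 242382\right) \left(0 - -182120\right)} = \frac{1}{\left(-1002565\right) \left(0 + 182120\right)} = - \frac{1}{1002565 \cdot 182120} = \left(- \frac{1}{1002565}\right) \frac{1}{182120} = - \frac{1}{182587137800}$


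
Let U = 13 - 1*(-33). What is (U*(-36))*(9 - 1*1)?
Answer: -13248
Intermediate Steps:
U = 46 (U = 13 + 33 = 46)
(U*(-36))*(9 - 1*1) = (46*(-36))*(9 - 1*1) = -1656*(9 - 1) = -1656*8 = -13248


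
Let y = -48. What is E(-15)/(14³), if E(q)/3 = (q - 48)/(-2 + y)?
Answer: 27/19600 ≈ 0.0013776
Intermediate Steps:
E(q) = 72/25 - 3*q/50 (E(q) = 3*((q - 48)/(-2 - 48)) = 3*((-48 + q)/(-50)) = 3*((-48 + q)*(-1/50)) = 3*(24/25 - q/50) = 72/25 - 3*q/50)
E(-15)/(14³) = (72/25 - 3/50*(-15))/(14³) = (72/25 + 9/10)/2744 = (189/50)*(1/2744) = 27/19600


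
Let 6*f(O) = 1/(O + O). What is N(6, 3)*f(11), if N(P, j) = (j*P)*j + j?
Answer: 19/44 ≈ 0.43182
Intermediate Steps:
f(O) = 1/(12*O) (f(O) = 1/(6*(O + O)) = 1/(6*((2*O))) = (1/(2*O))/6 = 1/(12*O))
N(P, j) = j + P*j**2 (N(P, j) = (P*j)*j + j = P*j**2 + j = j + P*j**2)
N(6, 3)*f(11) = (3*(1 + 6*3))*((1/12)/11) = (3*(1 + 18))*((1/12)*(1/11)) = (3*19)*(1/132) = 57*(1/132) = 19/44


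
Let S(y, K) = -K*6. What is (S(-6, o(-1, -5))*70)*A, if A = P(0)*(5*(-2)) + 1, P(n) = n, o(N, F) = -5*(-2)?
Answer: -4200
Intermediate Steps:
o(N, F) = 10
S(y, K) = -6*K
A = 1 (A = 0*(5*(-2)) + 1 = 0*(-10) + 1 = 0 + 1 = 1)
(S(-6, o(-1, -5))*70)*A = (-6*10*70)*1 = -60*70*1 = -4200*1 = -4200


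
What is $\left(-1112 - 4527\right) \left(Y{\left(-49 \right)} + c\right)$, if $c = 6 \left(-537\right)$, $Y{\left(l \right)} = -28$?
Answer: $18326750$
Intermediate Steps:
$c = -3222$
$\left(-1112 - 4527\right) \left(Y{\left(-49 \right)} + c\right) = \left(-1112 - 4527\right) \left(-28 - 3222\right) = \left(-5639\right) \left(-3250\right) = 18326750$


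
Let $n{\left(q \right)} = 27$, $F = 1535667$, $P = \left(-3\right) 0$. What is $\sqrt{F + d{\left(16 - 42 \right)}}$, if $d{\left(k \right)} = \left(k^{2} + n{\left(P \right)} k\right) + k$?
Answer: $\sqrt{1535615} \approx 1239.2$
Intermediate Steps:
$P = 0$
$d{\left(k \right)} = k^{2} + 28 k$ ($d{\left(k \right)} = \left(k^{2} + 27 k\right) + k = k^{2} + 28 k$)
$\sqrt{F + d{\left(16 - 42 \right)}} = \sqrt{1535667 + \left(16 - 42\right) \left(28 + \left(16 - 42\right)\right)} = \sqrt{1535667 - 26 \left(28 - 26\right)} = \sqrt{1535667 - 52} = \sqrt{1535615}$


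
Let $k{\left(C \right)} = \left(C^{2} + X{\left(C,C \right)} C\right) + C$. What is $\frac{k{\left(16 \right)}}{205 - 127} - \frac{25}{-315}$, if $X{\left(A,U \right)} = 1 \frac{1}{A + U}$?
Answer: $\frac{11705}{3276} \approx 3.573$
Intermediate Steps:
$X{\left(A,U \right)} = \frac{1}{A + U}$
$k{\left(C \right)} = \frac{1}{2} + C + C^{2}$ ($k{\left(C \right)} = \left(C^{2} + \frac{C}{C + C}\right) + C = \left(C^{2} + \frac{C}{2 C}\right) + C = \left(C^{2} + \frac{1}{2 C} C\right) + C = \left(C^{2} + \frac{1}{2}\right) + C = \left(\frac{1}{2} + C^{2}\right) + C = \frac{1}{2} + C + C^{2}$)
$\frac{k{\left(16 \right)}}{205 - 127} - \frac{25}{-315} = \frac{\frac{1}{2} + 16 + 16^{2}}{205 - 127} - \frac{25}{-315} = \frac{\frac{1}{2} + 16 + 256}{205 - 127} - - \frac{5}{63} = \frac{545}{2 \cdot 78} + \frac{5}{63} = \frac{545}{2} \cdot \frac{1}{78} + \frac{5}{63} = \frac{545}{156} + \frac{5}{63} = \frac{11705}{3276}$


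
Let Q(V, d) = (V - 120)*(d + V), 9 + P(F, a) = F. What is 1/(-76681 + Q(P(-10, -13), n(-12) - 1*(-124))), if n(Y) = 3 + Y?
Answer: -1/90025 ≈ -1.1108e-5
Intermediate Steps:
P(F, a) = -9 + F
Q(V, d) = (-120 + V)*(V + d)
1/(-76681 + Q(P(-10, -13), n(-12) - 1*(-124))) = 1/(-76681 + ((-9 - 10)**2 - 120*(-9 - 10) - 120*((3 - 12) - 1*(-124)) + (-9 - 10)*((3 - 12) - 1*(-124)))) = 1/(-76681 + ((-19)**2 - 120*(-19) - 120*(-9 + 124) - 19*(-9 + 124))) = 1/(-76681 + (361 + 2280 - 120*115 - 19*115)) = 1/(-76681 + (361 + 2280 - 13800 - 2185)) = 1/(-76681 - 13344) = 1/(-90025) = -1/90025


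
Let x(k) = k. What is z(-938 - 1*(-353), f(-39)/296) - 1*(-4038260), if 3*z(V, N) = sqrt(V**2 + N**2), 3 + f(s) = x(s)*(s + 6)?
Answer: 4038260 + 17*sqrt(720541)/74 ≈ 4.0385e+6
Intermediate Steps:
f(s) = -3 + s*(6 + s) (f(s) = -3 + s*(s + 6) = -3 + s*(6 + s))
z(V, N) = sqrt(N**2 + V**2)/3 (z(V, N) = sqrt(V**2 + N**2)/3 = sqrt(N**2 + V**2)/3)
z(-938 - 1*(-353), f(-39)/296) - 1*(-4038260) = sqrt(((-3 + (-39)**2 + 6*(-39))/296)**2 + (-938 - 1*(-353))**2)/3 - 1*(-4038260) = sqrt(((-3 + 1521 - 234)*(1/296))**2 + (-938 + 353)**2)/3 + 4038260 = sqrt((1284*(1/296))**2 + (-585)**2)/3 + 4038260 = sqrt((321/74)**2 + 342225)/3 + 4038260 = sqrt(103041/5476 + 342225)/3 + 4038260 = sqrt(1874127141/5476)/3 + 4038260 = (51*sqrt(720541)/74)/3 + 4038260 = 17*sqrt(720541)/74 + 4038260 = 4038260 + 17*sqrt(720541)/74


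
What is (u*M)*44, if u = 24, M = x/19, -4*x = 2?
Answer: -528/19 ≈ -27.789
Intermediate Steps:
x = -½ (x = -¼*2 = -½ ≈ -0.50000)
M = -1/38 (M = -½/19 = -½*1/19 = -1/38 ≈ -0.026316)
(u*M)*44 = (24*(-1/38))*44 = -12/19*44 = -528/19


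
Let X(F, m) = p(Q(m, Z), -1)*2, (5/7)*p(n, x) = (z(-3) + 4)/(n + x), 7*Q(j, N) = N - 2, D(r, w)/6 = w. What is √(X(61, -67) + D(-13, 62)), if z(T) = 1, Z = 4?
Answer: √8810/5 ≈ 18.772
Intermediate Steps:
D(r, w) = 6*w
Q(j, N) = -2/7 + N/7 (Q(j, N) = (N - 2)/7 = (-2 + N)/7 = -2/7 + N/7)
p(n, x) = 7/(n + x) (p(n, x) = 7*((1 + 4)/(n + x))/5 = 7*(5/(n + x))/5 = 7/(n + x))
X(F, m) = -98/5 (X(F, m) = (7/((-2/7 + (⅐)*4) - 1))*2 = (7/((-2/7 + 4/7) - 1))*2 = (7/(2/7 - 1))*2 = (7/(-5/7))*2 = (7*(-7/5))*2 = -49/5*2 = -98/5)
√(X(61, -67) + D(-13, 62)) = √(-98/5 + 6*62) = √(-98/5 + 372) = √(1762/5) = √8810/5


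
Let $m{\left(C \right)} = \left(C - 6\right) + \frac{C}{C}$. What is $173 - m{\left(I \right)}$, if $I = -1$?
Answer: $179$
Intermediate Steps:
$m{\left(C \right)} = -5 + C$ ($m{\left(C \right)} = \left(-6 + C\right) + 1 = -5 + C$)
$173 - m{\left(I \right)} = 173 - \left(-5 - 1\right) = 173 - -6 = 173 + 6 = 179$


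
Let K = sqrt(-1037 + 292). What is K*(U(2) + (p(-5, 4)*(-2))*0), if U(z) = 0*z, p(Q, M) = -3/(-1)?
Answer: 0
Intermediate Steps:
p(Q, M) = 3 (p(Q, M) = -3*(-1) = 3)
K = I*sqrt(745) (K = sqrt(-745) = I*sqrt(745) ≈ 27.295*I)
U(z) = 0
K*(U(2) + (p(-5, 4)*(-2))*0) = (I*sqrt(745))*(0 + (3*(-2))*0) = (I*sqrt(745))*(0 - 6*0) = (I*sqrt(745))*(0 + 0) = (I*sqrt(745))*0 = 0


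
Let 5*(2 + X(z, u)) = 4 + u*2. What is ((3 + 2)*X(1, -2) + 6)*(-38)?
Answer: 152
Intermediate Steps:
X(z, u) = -6/5 + 2*u/5 (X(z, u) = -2 + (4 + u*2)/5 = -2 + (4 + 2*u)/5 = -2 + (4/5 + 2*u/5) = -6/5 + 2*u/5)
((3 + 2)*X(1, -2) + 6)*(-38) = ((3 + 2)*(-6/5 + (2/5)*(-2)) + 6)*(-38) = (5*(-6/5 - 4/5) + 6)*(-38) = (5*(-2) + 6)*(-38) = (-10 + 6)*(-38) = -4*(-38) = 152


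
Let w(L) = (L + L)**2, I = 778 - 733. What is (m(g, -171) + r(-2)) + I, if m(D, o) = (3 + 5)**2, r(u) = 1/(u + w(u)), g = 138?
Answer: 1527/14 ≈ 109.07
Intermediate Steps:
I = 45
w(L) = 4*L**2 (w(L) = (2*L)**2 = 4*L**2)
r(u) = 1/(u + 4*u**2)
m(D, o) = 64 (m(D, o) = 8**2 = 64)
(m(g, -171) + r(-2)) + I = (64 + 1/((-2)*(1 + 4*(-2)))) + 45 = (64 - 1/(2*(1 - 8))) + 45 = (64 - 1/2/(-7)) + 45 = (64 - 1/2*(-1/7)) + 45 = (64 + 1/14) + 45 = 897/14 + 45 = 1527/14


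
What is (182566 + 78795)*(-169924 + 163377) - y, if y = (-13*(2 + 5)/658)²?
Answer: -15119548806581/8836 ≈ -1.7111e+9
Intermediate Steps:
y = 169/8836 (y = (-13*7*(1/658))² = (-91*1/658)² = (-13/94)² = 169/8836 ≈ 0.019126)
(182566 + 78795)*(-169924 + 163377) - y = (182566 + 78795)*(-169924 + 163377) - 1*169/8836 = 261361*(-6547) - 169/8836 = -1711130467 - 169/8836 = -15119548806581/8836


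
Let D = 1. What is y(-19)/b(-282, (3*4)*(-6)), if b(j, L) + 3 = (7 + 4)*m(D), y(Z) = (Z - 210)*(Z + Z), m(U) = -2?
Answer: -8702/25 ≈ -348.08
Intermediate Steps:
y(Z) = 2*Z*(-210 + Z) (y(Z) = (-210 + Z)*(2*Z) = 2*Z*(-210 + Z))
b(j, L) = -25 (b(j, L) = -3 + (7 + 4)*(-2) = -3 + 11*(-2) = -3 - 22 = -25)
y(-19)/b(-282, (3*4)*(-6)) = (2*(-19)*(-210 - 19))/(-25) = (2*(-19)*(-229))*(-1/25) = 8702*(-1/25) = -8702/25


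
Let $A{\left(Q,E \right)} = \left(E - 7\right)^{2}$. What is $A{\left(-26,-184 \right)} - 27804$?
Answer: $8677$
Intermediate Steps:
$A{\left(Q,E \right)} = \left(-7 + E\right)^{2}$
$A{\left(-26,-184 \right)} - 27804 = \left(-7 - 184\right)^{2} - 27804 = \left(-191\right)^{2} - 27804 = 36481 - 27804 = 8677$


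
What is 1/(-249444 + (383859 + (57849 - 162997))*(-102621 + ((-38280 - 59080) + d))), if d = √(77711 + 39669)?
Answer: -11147430787/621324242143287169849 - 557422*√29345/3106621210716435849245 ≈ -1.7972e-11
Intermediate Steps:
d = 2*√29345 (d = √117380 = 2*√29345 ≈ 342.61)
1/(-249444 + (383859 + (57849 - 162997))*(-102621 + ((-38280 - 59080) + d))) = 1/(-249444 + (383859 + (57849 - 162997))*(-102621 + ((-38280 - 59080) + 2*√29345))) = 1/(-249444 + (383859 - 105148)*(-102621 + (-97360 + 2*√29345))) = 1/(-249444 + 278711*(-199981 + 2*√29345)) = 1/(-249444 + (-55736904491 + 557422*√29345)) = 1/(-55737153935 + 557422*√29345)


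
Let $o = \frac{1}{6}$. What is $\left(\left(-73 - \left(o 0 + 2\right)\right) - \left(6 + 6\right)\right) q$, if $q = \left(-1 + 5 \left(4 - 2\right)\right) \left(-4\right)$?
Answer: $3132$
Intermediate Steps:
$o = \frac{1}{6} \approx 0.16667$
$q = -36$ ($q = \left(-1 + 5 \cdot 2\right) \left(-4\right) = \left(-1 + 10\right) \left(-4\right) = 9 \left(-4\right) = -36$)
$\left(\left(-73 - \left(o 0 + 2\right)\right) - \left(6 + 6\right)\right) q = \left(\left(-73 - \left(\frac{1}{6} \cdot 0 + 2\right)\right) - \left(6 + 6\right)\right) \left(-36\right) = \left(\left(-73 - \left(0 + 2\right)\right) - 12\right) \left(-36\right) = \left(\left(-73 - 2\right) - 12\right) \left(-36\right) = \left(-75 - 12\right) \left(-36\right) = \left(-87\right) \left(-36\right) = 3132$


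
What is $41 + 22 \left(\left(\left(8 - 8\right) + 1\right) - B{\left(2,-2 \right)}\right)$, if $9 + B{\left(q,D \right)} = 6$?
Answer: $129$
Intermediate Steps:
$B{\left(q,D \right)} = -3$ ($B{\left(q,D \right)} = -9 + 6 = -3$)
$41 + 22 \left(\left(\left(8 - 8\right) + 1\right) - B{\left(2,-2 \right)}\right) = 41 + 22 \left(\left(\left(8 - 8\right) + 1\right) - -3\right) = 41 + 22 \left(\left(\left(8 - 8\right) + 1\right) + 3\right) = 41 + 22 \left(\left(0 + 1\right) + 3\right) = 41 + 22 \left(1 + 3\right) = 41 + 22 \cdot 4 = 41 + 88 = 129$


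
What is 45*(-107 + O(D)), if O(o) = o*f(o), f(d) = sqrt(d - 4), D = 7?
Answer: -4815 + 315*sqrt(3) ≈ -4269.4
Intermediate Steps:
f(d) = sqrt(-4 + d)
O(o) = o*sqrt(-4 + o)
45*(-107 + O(D)) = 45*(-107 + 7*sqrt(-4 + 7)) = 45*(-107 + 7*sqrt(3)) = -4815 + 315*sqrt(3)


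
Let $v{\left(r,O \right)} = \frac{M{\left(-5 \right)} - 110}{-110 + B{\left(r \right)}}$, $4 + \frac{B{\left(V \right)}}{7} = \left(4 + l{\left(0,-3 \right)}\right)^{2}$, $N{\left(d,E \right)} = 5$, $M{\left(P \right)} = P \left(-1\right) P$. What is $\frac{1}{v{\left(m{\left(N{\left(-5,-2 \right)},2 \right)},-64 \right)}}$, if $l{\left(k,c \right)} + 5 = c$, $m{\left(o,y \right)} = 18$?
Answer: $\frac{26}{135} \approx 0.19259$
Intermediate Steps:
$M{\left(P \right)} = - P^{2}$ ($M{\left(P \right)} = - P P = - P^{2}$)
$l{\left(k,c \right)} = -5 + c$
$B{\left(V \right)} = 84$ ($B{\left(V \right)} = -28 + 7 \left(4 - 8\right)^{2} = -28 + 7 \left(-4\right)^{2} = -28 + 7 \cdot 16 = -28 + 112 = 84$)
$v{\left(r,O \right)} = \frac{135}{26}$ ($v{\left(r,O \right)} = \frac{- \left(-5\right)^{2} - 110}{-110 + 84} = \frac{\left(-1\right) 25 - 110}{-26} = \left(-25 - 110\right) \left(- \frac{1}{26}\right) = \left(-135\right) \left(- \frac{1}{26}\right) = \frac{135}{26}$)
$\frac{1}{v{\left(m{\left(N{\left(-5,-2 \right)},2 \right)},-64 \right)}} = \frac{1}{\frac{135}{26}} = \frac{26}{135}$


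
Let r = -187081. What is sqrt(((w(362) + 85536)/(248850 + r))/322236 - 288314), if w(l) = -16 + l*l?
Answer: I*sqrt(793217881654316208035607)/1658682957 ≈ 536.95*I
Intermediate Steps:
w(l) = -16 + l**2
sqrt(((w(362) + 85536)/(248850 + r))/322236 - 288314) = sqrt((((-16 + 362**2) + 85536)/(248850 - 187081))/322236 - 288314) = sqrt((((-16 + 131044) + 85536)/61769)*(1/322236) - 288314) = sqrt(((131028 + 85536)*(1/61769))*(1/322236) - 288314) = sqrt((216564*(1/61769))*(1/322236) - 288314) = sqrt((216564/61769)*(1/322236) - 288314) = sqrt(18047/1658682957 - 288314) = sqrt(-478221518046451/1658682957) = I*sqrt(793217881654316208035607)/1658682957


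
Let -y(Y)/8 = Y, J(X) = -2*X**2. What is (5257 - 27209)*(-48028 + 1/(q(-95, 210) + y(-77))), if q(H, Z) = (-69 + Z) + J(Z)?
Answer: 92192086714560/87443 ≈ 1.0543e+9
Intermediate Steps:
y(Y) = -8*Y
q(H, Z) = -69 + Z - 2*Z**2 (q(H, Z) = (-69 + Z) - 2*Z**2 = -69 + Z - 2*Z**2)
(5257 - 27209)*(-48028 + 1/(q(-95, 210) + y(-77))) = (5257 - 27209)*(-48028 + 1/((-69 + 210 - 2*210**2) - 8*(-77))) = -21952*(-48028 + 1/((-69 + 210 - 2*44100) + 616)) = -21952*(-48028 + 1/((-69 + 210 - 88200) + 616)) = -21952*(-48028 + 1/(-88059 + 616)) = -21952*(-48028 + 1/(-87443)) = -21952*(-48028 - 1/87443) = -21952*(-4199712405/87443) = 92192086714560/87443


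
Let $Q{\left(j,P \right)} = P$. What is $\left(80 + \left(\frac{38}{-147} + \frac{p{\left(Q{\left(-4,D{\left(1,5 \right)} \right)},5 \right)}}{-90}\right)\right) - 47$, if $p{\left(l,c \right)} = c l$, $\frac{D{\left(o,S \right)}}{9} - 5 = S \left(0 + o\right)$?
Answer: $\frac{4078}{147} \approx 27.741$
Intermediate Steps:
$D{\left(o,S \right)} = 45 + 9 S o$ ($D{\left(o,S \right)} = 45 + 9 S \left(0 + o\right) = 45 + 9 S o$)
$\left(80 + \left(\frac{38}{-147} + \frac{p{\left(Q{\left(-4,D{\left(1,5 \right)} \right)},5 \right)}}{-90}\right)\right) - 47 = \left(80 + \left(\frac{38}{-147} + \frac{5 \left(45 + 9 \cdot 5 \cdot 1\right)}{-90}\right)\right) - 47 = \left(80 + \left(38 \left(- \frac{1}{147}\right) + 5 \left(45 + 45\right) \left(- \frac{1}{90}\right)\right)\right) - 47 = \left(80 + \left(- \frac{38}{147} + 5 \cdot 90 \left(- \frac{1}{90}\right)\right)\right) - 47 = \left(80 + \left(- \frac{38}{147} + 450 \left(- \frac{1}{90}\right)\right)\right) - 47 = \left(80 - \frac{773}{147}\right) - 47 = \frac{10987}{147} - 47 = \frac{4078}{147}$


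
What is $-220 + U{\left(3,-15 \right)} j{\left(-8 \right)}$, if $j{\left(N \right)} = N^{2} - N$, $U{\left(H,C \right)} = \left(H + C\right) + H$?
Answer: $-868$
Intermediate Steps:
$U{\left(H,C \right)} = C + 2 H$ ($U{\left(H,C \right)} = \left(C + H\right) + H = C + 2 H$)
$-220 + U{\left(3,-15 \right)} j{\left(-8 \right)} = -220 + \left(-15 + 2 \cdot 3\right) \left(- 8 \left(-1 - 8\right)\right) = -220 + \left(-15 + 6\right) \left(\left(-8\right) \left(-9\right)\right) = -220 - 648 = -868$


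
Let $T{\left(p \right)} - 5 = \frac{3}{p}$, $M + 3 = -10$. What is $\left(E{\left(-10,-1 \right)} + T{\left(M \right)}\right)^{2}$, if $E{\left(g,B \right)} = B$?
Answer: $\frac{2401}{169} \approx 14.207$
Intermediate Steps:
$M = -13$ ($M = -3 - 10 = -13$)
$T{\left(p \right)} = 5 + \frac{3}{p}$
$\left(E{\left(-10,-1 \right)} + T{\left(M \right)}\right)^{2} = \left(-1 + \left(5 + \frac{3}{-13}\right)\right)^{2} = \left(-1 + \left(5 + 3 \left(- \frac{1}{13}\right)\right)\right)^{2} = \left(-1 + \left(5 - \frac{3}{13}\right)\right)^{2} = \left(-1 + \frac{62}{13}\right)^{2} = \left(\frac{49}{13}\right)^{2} = \frac{2401}{169}$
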